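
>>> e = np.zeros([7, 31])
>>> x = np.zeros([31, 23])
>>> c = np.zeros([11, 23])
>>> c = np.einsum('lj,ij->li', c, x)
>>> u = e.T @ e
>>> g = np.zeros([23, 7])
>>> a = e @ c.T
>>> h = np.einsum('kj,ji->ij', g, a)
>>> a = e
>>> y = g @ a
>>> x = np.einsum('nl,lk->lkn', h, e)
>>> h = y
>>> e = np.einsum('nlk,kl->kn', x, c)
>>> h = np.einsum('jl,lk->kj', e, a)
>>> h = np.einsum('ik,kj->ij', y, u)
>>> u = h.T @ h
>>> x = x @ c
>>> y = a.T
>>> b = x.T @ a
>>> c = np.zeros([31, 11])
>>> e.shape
(11, 7)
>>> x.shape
(7, 31, 31)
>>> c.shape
(31, 11)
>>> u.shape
(31, 31)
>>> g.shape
(23, 7)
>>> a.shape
(7, 31)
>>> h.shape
(23, 31)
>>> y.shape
(31, 7)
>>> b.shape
(31, 31, 31)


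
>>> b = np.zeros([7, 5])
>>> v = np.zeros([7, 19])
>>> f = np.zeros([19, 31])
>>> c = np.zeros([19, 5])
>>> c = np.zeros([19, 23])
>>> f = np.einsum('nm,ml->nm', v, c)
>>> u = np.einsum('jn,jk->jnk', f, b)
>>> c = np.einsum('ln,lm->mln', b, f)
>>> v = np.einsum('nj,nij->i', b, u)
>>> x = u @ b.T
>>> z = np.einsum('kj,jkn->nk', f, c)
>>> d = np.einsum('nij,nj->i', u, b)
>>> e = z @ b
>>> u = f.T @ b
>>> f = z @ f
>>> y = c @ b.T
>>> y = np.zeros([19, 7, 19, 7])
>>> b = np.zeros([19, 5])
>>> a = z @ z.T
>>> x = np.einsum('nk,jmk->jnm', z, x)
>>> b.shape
(19, 5)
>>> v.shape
(19,)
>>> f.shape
(5, 19)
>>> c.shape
(19, 7, 5)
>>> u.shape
(19, 5)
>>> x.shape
(7, 5, 19)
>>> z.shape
(5, 7)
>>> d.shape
(19,)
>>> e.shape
(5, 5)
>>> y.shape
(19, 7, 19, 7)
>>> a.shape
(5, 5)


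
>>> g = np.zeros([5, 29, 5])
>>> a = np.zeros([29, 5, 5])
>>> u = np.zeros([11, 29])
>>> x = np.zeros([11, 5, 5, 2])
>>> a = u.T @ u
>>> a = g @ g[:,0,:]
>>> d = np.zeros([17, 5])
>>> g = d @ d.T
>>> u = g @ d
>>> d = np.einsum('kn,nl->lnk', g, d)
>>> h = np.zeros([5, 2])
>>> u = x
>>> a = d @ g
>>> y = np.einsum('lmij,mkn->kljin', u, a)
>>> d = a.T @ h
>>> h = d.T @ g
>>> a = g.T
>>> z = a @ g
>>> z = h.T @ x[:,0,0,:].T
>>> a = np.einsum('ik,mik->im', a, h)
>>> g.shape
(17, 17)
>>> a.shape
(17, 2)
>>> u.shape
(11, 5, 5, 2)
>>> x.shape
(11, 5, 5, 2)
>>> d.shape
(17, 17, 2)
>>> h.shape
(2, 17, 17)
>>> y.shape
(17, 11, 2, 5, 17)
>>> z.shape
(17, 17, 11)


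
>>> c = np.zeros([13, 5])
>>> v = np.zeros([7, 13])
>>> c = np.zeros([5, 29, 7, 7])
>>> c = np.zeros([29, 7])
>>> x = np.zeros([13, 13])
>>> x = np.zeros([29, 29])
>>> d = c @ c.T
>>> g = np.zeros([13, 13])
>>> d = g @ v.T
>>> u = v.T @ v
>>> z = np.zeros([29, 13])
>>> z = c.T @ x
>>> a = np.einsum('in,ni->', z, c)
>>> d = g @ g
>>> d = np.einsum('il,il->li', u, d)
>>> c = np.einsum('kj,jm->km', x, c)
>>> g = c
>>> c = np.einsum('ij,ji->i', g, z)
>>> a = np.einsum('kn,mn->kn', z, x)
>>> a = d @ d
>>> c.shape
(29,)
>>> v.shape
(7, 13)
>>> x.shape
(29, 29)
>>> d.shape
(13, 13)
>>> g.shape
(29, 7)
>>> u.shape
(13, 13)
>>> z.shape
(7, 29)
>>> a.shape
(13, 13)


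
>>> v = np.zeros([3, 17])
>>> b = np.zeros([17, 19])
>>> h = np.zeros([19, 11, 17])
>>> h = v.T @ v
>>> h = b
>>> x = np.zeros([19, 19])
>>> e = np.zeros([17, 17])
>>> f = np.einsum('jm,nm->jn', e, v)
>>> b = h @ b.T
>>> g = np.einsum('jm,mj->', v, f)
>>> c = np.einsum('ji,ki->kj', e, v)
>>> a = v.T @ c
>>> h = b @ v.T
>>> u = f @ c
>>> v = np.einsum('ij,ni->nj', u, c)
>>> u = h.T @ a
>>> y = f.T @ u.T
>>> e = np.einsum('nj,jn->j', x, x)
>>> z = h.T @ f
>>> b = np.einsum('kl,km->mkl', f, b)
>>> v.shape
(3, 17)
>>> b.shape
(17, 17, 3)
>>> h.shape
(17, 3)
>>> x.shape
(19, 19)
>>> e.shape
(19,)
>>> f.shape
(17, 3)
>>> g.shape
()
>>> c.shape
(3, 17)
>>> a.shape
(17, 17)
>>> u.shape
(3, 17)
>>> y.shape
(3, 3)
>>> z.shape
(3, 3)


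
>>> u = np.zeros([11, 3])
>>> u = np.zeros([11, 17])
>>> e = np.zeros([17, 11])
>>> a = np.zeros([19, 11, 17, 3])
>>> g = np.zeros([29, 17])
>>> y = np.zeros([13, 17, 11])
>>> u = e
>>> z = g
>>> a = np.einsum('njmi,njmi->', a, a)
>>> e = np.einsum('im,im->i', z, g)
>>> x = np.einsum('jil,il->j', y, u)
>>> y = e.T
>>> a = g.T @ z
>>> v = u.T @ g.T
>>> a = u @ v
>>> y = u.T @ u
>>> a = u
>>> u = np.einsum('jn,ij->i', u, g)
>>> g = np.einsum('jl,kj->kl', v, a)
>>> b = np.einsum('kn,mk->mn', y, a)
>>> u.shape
(29,)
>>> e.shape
(29,)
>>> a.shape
(17, 11)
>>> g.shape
(17, 29)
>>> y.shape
(11, 11)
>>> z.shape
(29, 17)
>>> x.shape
(13,)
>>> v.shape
(11, 29)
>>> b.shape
(17, 11)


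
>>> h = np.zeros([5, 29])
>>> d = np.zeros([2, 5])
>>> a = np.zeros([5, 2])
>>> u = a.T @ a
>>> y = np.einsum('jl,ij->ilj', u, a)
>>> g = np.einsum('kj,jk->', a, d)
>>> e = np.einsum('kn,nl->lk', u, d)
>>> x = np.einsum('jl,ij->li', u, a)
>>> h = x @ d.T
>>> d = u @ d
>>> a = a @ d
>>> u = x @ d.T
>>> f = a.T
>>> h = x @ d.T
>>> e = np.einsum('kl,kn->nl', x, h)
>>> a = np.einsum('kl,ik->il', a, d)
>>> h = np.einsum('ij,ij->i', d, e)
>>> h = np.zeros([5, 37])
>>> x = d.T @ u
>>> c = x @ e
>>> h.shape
(5, 37)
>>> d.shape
(2, 5)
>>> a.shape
(2, 5)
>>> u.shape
(2, 2)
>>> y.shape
(5, 2, 2)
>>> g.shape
()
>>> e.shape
(2, 5)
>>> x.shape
(5, 2)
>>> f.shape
(5, 5)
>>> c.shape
(5, 5)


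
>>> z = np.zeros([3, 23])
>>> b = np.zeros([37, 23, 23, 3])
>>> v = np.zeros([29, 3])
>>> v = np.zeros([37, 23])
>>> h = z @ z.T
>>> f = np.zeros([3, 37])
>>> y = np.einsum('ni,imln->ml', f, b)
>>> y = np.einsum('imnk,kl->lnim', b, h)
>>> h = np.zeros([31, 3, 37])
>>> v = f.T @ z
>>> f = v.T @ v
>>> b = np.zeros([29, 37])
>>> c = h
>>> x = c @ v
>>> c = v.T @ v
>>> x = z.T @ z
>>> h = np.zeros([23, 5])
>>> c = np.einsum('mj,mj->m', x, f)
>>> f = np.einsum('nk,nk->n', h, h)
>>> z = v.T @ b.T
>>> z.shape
(23, 29)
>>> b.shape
(29, 37)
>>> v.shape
(37, 23)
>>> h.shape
(23, 5)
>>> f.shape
(23,)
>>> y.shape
(3, 23, 37, 23)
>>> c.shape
(23,)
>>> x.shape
(23, 23)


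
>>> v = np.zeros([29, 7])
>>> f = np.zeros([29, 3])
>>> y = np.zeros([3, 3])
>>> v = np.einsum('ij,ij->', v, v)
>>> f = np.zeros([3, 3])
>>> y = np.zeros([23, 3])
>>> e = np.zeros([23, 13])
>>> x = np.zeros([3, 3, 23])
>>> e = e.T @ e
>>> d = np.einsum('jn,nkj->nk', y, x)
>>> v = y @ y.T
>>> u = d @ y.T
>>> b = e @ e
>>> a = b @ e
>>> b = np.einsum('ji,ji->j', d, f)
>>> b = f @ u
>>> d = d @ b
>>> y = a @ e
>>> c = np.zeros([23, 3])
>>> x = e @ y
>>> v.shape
(23, 23)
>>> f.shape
(3, 3)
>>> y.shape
(13, 13)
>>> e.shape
(13, 13)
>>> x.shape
(13, 13)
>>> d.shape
(3, 23)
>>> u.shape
(3, 23)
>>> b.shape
(3, 23)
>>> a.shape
(13, 13)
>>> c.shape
(23, 3)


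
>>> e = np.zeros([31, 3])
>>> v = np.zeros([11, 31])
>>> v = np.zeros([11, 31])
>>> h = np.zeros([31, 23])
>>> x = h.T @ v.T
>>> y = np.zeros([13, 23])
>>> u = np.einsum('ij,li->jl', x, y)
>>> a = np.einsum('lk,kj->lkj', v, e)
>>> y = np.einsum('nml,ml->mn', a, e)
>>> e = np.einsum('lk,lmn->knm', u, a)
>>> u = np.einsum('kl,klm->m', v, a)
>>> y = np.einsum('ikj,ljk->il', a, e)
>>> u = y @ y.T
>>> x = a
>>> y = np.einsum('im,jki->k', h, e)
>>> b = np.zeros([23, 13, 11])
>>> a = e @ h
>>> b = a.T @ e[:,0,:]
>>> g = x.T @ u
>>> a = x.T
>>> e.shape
(13, 3, 31)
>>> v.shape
(11, 31)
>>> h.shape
(31, 23)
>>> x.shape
(11, 31, 3)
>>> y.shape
(3,)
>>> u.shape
(11, 11)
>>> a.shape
(3, 31, 11)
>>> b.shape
(23, 3, 31)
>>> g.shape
(3, 31, 11)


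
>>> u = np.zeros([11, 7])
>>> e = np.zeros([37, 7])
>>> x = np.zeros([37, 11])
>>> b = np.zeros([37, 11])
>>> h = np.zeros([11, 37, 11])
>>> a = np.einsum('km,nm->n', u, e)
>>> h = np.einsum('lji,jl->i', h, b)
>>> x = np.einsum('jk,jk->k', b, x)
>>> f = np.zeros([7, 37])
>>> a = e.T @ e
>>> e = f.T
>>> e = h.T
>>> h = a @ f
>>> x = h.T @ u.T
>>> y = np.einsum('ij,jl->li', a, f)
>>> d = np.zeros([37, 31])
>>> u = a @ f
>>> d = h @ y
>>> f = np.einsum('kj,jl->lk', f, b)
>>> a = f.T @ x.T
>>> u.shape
(7, 37)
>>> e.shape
(11,)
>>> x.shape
(37, 11)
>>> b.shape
(37, 11)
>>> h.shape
(7, 37)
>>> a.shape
(7, 37)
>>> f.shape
(11, 7)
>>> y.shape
(37, 7)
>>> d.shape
(7, 7)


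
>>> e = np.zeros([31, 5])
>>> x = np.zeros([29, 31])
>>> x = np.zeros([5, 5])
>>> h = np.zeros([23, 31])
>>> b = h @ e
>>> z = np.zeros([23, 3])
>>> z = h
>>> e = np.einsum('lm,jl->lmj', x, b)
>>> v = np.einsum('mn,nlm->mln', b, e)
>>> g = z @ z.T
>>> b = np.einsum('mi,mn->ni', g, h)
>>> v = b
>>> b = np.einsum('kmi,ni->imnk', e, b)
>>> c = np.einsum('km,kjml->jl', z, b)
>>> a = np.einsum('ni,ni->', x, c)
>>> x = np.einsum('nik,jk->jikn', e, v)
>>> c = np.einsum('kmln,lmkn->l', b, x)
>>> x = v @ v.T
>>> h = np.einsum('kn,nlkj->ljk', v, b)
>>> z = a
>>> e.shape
(5, 5, 23)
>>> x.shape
(31, 31)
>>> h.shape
(5, 5, 31)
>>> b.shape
(23, 5, 31, 5)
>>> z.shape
()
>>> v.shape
(31, 23)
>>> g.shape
(23, 23)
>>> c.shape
(31,)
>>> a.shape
()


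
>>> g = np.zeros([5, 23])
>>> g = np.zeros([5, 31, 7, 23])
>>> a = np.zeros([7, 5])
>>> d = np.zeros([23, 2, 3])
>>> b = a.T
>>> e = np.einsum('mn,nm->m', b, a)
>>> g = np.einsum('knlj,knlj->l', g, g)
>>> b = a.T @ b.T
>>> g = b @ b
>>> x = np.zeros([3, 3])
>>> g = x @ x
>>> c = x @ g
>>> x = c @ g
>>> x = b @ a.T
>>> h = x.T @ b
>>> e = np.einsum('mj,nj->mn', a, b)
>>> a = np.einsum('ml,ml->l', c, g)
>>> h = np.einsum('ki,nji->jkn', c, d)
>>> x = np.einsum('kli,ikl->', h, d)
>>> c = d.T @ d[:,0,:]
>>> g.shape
(3, 3)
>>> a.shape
(3,)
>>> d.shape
(23, 2, 3)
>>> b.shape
(5, 5)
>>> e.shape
(7, 5)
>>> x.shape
()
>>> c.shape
(3, 2, 3)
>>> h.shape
(2, 3, 23)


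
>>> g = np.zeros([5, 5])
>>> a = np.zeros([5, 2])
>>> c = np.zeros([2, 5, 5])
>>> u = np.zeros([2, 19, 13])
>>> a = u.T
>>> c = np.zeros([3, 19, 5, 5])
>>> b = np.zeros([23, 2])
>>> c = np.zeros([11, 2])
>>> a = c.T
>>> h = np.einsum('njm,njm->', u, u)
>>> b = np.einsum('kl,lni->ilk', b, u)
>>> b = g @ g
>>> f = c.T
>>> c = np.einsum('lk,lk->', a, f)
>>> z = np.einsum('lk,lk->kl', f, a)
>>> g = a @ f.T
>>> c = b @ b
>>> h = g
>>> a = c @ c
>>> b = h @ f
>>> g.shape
(2, 2)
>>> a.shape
(5, 5)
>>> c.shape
(5, 5)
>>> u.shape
(2, 19, 13)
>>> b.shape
(2, 11)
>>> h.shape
(2, 2)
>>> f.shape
(2, 11)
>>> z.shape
(11, 2)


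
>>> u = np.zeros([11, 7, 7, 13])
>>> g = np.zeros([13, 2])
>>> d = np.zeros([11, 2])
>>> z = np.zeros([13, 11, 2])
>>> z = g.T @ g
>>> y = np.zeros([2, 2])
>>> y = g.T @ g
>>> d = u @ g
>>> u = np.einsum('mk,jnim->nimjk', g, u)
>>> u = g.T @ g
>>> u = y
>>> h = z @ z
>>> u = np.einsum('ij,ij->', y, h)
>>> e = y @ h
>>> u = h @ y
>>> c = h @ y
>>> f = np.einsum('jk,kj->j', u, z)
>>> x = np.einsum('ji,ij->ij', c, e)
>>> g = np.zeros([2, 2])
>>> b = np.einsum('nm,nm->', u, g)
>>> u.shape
(2, 2)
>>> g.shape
(2, 2)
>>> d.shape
(11, 7, 7, 2)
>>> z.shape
(2, 2)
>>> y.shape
(2, 2)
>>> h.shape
(2, 2)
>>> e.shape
(2, 2)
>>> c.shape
(2, 2)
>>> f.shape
(2,)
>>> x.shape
(2, 2)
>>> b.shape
()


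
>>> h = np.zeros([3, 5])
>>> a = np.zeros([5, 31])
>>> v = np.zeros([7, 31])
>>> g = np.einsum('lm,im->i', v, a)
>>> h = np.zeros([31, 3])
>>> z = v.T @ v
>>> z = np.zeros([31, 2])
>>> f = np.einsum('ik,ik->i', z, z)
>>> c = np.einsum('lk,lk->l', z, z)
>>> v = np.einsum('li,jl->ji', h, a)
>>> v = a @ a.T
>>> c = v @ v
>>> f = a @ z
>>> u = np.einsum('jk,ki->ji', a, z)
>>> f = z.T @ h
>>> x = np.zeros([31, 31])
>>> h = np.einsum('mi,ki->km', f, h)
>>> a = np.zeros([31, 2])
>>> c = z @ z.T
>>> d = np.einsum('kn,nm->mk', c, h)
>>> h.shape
(31, 2)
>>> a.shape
(31, 2)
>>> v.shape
(5, 5)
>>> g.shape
(5,)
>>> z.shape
(31, 2)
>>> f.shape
(2, 3)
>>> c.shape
(31, 31)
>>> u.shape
(5, 2)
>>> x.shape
(31, 31)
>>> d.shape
(2, 31)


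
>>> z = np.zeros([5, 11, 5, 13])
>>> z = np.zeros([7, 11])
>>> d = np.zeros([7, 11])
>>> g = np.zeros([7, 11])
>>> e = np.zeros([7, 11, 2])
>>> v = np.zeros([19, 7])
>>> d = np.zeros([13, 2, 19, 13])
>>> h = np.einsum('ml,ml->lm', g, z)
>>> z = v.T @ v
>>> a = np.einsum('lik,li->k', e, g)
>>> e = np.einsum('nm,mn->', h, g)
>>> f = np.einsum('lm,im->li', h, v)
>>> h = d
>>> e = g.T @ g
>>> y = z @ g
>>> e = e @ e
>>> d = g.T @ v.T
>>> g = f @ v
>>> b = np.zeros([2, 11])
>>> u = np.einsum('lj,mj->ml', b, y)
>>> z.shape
(7, 7)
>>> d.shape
(11, 19)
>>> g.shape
(11, 7)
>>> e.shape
(11, 11)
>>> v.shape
(19, 7)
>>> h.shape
(13, 2, 19, 13)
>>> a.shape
(2,)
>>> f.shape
(11, 19)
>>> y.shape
(7, 11)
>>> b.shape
(2, 11)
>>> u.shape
(7, 2)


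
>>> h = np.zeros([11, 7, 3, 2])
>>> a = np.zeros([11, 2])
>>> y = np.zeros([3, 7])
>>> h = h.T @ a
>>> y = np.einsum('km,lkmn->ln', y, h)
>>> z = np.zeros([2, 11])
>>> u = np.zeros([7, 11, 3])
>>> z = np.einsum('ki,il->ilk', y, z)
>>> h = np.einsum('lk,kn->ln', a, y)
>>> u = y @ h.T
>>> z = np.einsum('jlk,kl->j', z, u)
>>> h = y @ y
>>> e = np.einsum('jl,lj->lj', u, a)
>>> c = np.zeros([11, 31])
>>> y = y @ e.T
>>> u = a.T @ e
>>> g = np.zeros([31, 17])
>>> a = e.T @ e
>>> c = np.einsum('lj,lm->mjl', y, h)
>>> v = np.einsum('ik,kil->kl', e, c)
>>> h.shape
(2, 2)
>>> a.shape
(2, 2)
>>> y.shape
(2, 11)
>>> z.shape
(2,)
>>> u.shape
(2, 2)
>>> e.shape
(11, 2)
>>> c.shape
(2, 11, 2)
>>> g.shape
(31, 17)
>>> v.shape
(2, 2)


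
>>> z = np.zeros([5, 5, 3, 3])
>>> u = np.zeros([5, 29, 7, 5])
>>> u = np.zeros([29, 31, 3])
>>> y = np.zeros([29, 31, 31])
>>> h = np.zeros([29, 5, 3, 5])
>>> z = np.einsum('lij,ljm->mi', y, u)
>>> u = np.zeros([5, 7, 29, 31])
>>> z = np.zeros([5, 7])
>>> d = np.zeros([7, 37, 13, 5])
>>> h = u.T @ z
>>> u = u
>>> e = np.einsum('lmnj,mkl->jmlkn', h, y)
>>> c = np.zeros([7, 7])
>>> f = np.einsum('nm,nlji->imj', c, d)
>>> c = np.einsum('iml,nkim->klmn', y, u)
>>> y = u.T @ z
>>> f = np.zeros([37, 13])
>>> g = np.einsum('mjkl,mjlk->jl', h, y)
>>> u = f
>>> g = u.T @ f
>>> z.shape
(5, 7)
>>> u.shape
(37, 13)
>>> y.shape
(31, 29, 7, 7)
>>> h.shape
(31, 29, 7, 7)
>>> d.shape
(7, 37, 13, 5)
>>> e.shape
(7, 29, 31, 31, 7)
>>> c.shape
(7, 31, 31, 5)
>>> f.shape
(37, 13)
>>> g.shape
(13, 13)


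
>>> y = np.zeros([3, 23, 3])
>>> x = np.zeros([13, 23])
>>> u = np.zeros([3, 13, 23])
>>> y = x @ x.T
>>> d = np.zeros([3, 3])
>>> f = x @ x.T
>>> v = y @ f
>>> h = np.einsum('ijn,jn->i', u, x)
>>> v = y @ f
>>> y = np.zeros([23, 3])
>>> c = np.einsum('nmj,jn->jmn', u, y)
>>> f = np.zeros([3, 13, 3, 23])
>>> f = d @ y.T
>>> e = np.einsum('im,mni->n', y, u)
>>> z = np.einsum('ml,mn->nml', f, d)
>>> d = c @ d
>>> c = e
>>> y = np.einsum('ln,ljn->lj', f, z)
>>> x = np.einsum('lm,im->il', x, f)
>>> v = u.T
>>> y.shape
(3, 3)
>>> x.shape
(3, 13)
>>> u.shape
(3, 13, 23)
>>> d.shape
(23, 13, 3)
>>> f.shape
(3, 23)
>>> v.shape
(23, 13, 3)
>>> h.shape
(3,)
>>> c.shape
(13,)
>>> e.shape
(13,)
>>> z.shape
(3, 3, 23)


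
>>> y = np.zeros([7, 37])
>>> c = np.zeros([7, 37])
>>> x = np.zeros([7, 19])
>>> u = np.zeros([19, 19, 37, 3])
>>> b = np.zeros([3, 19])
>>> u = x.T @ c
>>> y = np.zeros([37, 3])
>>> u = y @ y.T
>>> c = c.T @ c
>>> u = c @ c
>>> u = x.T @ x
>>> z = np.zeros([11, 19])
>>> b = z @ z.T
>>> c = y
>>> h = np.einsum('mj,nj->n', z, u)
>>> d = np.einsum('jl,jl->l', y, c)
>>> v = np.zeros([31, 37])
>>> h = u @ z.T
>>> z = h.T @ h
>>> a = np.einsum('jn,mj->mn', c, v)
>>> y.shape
(37, 3)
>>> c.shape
(37, 3)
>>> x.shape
(7, 19)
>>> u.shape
(19, 19)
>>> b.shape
(11, 11)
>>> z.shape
(11, 11)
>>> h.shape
(19, 11)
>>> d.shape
(3,)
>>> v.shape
(31, 37)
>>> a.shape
(31, 3)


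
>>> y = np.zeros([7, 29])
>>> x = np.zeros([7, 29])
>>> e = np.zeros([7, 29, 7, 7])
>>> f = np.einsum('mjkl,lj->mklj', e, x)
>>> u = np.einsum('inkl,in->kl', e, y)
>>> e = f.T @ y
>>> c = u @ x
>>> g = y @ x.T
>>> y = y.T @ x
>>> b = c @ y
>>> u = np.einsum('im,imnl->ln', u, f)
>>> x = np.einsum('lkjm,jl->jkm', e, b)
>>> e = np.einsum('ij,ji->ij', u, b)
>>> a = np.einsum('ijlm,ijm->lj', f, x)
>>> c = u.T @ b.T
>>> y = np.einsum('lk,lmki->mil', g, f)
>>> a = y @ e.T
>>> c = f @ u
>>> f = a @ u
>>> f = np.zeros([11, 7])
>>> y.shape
(7, 29, 7)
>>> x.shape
(7, 7, 29)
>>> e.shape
(29, 7)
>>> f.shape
(11, 7)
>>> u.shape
(29, 7)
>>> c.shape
(7, 7, 7, 7)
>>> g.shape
(7, 7)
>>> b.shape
(7, 29)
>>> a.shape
(7, 29, 29)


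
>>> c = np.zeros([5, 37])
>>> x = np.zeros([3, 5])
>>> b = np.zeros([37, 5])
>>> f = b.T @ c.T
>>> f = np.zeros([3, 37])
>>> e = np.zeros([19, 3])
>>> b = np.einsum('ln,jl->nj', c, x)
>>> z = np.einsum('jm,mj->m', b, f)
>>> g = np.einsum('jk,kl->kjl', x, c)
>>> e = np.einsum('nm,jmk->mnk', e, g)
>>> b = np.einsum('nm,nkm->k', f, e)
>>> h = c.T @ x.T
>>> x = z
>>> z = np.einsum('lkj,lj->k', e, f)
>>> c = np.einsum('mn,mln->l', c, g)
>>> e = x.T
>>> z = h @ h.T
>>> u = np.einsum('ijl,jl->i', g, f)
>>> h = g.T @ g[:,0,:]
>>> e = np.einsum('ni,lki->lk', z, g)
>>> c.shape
(3,)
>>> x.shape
(3,)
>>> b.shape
(19,)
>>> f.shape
(3, 37)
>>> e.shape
(5, 3)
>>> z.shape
(37, 37)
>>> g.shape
(5, 3, 37)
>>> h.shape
(37, 3, 37)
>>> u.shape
(5,)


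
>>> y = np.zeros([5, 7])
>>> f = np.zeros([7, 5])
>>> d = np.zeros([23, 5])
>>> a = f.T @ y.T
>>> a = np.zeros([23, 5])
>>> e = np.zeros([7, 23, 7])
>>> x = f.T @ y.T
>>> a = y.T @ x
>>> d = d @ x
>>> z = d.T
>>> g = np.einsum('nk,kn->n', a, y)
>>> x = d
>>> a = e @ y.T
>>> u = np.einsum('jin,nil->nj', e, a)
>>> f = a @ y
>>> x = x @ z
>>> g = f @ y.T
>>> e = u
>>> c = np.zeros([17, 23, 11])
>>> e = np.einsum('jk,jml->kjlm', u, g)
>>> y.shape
(5, 7)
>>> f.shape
(7, 23, 7)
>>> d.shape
(23, 5)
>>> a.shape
(7, 23, 5)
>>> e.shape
(7, 7, 5, 23)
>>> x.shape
(23, 23)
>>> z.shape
(5, 23)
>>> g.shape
(7, 23, 5)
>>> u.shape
(7, 7)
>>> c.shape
(17, 23, 11)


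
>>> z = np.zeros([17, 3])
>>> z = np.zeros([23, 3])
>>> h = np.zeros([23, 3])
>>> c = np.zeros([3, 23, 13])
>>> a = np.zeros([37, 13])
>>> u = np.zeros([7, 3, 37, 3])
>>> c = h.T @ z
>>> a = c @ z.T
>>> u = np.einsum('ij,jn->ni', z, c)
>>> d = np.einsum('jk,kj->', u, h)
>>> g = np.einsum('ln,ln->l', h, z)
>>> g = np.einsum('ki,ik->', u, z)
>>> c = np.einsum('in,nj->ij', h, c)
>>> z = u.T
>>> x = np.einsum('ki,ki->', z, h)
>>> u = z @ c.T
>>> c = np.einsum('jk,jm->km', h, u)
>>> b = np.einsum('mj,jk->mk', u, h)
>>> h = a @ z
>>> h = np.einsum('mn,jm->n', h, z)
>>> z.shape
(23, 3)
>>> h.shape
(3,)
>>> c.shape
(3, 23)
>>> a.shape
(3, 23)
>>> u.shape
(23, 23)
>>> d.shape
()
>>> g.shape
()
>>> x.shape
()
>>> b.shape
(23, 3)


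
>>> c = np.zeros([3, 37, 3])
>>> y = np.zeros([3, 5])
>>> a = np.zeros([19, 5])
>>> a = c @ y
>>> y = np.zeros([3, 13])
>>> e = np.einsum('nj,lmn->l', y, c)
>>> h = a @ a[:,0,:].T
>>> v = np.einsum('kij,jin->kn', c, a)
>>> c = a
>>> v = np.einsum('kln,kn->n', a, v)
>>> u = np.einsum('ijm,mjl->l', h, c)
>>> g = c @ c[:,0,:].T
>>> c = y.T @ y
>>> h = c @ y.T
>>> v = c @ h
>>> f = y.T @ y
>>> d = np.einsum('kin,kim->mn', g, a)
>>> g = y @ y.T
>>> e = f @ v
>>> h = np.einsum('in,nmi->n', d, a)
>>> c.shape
(13, 13)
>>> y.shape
(3, 13)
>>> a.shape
(3, 37, 5)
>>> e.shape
(13, 3)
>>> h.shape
(3,)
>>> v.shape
(13, 3)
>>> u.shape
(5,)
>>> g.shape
(3, 3)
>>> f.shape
(13, 13)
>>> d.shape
(5, 3)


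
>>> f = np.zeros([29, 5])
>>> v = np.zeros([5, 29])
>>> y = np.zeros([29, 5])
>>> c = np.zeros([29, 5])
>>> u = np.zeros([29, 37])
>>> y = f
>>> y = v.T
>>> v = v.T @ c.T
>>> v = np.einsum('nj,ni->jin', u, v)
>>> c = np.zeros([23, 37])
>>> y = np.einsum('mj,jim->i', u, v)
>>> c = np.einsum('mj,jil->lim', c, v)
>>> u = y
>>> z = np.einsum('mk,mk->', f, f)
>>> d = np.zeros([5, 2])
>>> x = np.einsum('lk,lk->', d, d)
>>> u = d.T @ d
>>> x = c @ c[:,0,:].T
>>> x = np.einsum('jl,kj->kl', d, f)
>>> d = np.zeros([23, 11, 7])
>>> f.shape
(29, 5)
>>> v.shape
(37, 29, 29)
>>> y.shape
(29,)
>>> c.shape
(29, 29, 23)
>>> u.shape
(2, 2)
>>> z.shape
()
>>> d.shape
(23, 11, 7)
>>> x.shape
(29, 2)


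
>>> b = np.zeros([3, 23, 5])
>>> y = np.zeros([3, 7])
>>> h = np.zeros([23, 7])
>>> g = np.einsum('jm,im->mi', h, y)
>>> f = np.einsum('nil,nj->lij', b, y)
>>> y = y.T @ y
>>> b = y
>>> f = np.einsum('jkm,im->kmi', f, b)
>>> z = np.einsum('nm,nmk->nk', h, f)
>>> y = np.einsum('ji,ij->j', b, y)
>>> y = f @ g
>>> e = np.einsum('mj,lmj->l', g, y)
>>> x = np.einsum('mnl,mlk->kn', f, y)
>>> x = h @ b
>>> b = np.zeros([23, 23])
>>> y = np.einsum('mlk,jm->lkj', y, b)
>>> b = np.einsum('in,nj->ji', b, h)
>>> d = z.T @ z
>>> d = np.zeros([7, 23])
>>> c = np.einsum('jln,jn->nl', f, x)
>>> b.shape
(7, 23)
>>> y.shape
(7, 3, 23)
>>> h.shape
(23, 7)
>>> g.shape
(7, 3)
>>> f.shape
(23, 7, 7)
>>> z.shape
(23, 7)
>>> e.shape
(23,)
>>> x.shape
(23, 7)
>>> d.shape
(7, 23)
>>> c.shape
(7, 7)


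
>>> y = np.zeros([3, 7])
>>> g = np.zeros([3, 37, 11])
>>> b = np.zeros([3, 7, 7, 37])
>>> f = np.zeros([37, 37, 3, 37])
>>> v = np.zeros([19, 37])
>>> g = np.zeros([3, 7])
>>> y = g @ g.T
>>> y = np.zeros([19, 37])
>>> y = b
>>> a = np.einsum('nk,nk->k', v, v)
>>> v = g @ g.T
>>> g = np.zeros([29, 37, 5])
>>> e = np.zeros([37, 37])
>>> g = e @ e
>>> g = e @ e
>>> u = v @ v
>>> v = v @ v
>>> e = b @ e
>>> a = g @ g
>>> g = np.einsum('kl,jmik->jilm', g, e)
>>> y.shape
(3, 7, 7, 37)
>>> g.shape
(3, 7, 37, 7)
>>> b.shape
(3, 7, 7, 37)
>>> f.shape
(37, 37, 3, 37)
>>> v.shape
(3, 3)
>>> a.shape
(37, 37)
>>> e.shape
(3, 7, 7, 37)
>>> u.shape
(3, 3)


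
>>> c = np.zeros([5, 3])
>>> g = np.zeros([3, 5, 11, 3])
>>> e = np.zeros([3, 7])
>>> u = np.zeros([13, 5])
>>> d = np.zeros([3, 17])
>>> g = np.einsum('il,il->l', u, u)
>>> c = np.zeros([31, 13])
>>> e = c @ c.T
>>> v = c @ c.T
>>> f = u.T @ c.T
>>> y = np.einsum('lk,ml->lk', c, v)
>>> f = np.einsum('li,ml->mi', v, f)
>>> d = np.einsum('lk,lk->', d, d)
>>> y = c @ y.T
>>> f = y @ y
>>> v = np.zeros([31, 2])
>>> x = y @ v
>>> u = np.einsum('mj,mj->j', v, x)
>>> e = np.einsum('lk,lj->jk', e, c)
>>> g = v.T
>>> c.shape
(31, 13)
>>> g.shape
(2, 31)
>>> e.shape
(13, 31)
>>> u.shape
(2,)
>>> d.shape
()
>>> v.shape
(31, 2)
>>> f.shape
(31, 31)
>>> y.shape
(31, 31)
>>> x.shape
(31, 2)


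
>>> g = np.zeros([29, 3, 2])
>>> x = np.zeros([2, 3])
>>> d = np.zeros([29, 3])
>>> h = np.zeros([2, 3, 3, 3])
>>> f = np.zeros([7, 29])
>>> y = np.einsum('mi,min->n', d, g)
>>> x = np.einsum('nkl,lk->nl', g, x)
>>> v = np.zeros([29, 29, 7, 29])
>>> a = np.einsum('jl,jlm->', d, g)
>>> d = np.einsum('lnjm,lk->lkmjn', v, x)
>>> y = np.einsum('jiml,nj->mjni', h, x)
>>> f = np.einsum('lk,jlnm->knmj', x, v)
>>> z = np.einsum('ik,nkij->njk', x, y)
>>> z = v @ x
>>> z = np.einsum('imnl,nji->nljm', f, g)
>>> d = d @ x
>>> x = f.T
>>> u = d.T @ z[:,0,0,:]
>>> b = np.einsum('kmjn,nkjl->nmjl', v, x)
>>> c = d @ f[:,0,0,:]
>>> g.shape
(29, 3, 2)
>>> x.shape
(29, 29, 7, 2)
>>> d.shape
(29, 2, 29, 7, 2)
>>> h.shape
(2, 3, 3, 3)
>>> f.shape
(2, 7, 29, 29)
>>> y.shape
(3, 2, 29, 3)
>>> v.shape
(29, 29, 7, 29)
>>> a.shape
()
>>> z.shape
(29, 29, 3, 7)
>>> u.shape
(2, 7, 29, 2, 7)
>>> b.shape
(29, 29, 7, 2)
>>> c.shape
(29, 2, 29, 7, 29)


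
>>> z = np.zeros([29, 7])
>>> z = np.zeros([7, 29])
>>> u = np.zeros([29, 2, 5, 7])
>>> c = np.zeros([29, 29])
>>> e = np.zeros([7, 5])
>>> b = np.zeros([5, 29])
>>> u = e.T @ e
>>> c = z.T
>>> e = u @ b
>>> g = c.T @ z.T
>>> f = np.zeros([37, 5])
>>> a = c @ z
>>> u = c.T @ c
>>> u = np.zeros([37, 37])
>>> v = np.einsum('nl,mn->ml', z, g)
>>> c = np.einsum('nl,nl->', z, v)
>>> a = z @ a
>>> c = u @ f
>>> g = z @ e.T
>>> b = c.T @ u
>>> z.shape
(7, 29)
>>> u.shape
(37, 37)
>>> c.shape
(37, 5)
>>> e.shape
(5, 29)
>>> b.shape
(5, 37)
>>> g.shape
(7, 5)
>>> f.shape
(37, 5)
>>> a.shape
(7, 29)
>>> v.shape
(7, 29)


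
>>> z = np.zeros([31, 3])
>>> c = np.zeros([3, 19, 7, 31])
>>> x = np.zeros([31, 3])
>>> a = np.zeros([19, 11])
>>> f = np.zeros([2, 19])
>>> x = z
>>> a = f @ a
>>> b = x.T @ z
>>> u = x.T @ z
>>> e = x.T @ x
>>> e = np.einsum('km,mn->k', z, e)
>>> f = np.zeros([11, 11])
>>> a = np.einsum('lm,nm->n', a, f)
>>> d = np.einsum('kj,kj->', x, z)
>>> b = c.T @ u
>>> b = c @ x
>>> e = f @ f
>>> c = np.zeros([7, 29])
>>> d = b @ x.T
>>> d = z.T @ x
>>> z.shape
(31, 3)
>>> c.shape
(7, 29)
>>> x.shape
(31, 3)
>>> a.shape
(11,)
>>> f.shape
(11, 11)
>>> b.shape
(3, 19, 7, 3)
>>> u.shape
(3, 3)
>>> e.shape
(11, 11)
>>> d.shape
(3, 3)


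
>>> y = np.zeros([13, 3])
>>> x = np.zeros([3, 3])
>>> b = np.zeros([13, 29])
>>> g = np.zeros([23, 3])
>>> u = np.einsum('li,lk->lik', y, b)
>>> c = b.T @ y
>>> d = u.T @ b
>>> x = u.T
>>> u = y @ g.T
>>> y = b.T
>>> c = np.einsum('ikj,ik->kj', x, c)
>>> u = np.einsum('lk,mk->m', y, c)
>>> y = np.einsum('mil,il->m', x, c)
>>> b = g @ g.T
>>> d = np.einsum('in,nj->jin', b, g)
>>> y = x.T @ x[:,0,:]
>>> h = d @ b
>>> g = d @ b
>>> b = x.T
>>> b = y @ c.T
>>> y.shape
(13, 3, 13)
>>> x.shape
(29, 3, 13)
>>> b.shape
(13, 3, 3)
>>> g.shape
(3, 23, 23)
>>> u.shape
(3,)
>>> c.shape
(3, 13)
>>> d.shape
(3, 23, 23)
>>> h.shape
(3, 23, 23)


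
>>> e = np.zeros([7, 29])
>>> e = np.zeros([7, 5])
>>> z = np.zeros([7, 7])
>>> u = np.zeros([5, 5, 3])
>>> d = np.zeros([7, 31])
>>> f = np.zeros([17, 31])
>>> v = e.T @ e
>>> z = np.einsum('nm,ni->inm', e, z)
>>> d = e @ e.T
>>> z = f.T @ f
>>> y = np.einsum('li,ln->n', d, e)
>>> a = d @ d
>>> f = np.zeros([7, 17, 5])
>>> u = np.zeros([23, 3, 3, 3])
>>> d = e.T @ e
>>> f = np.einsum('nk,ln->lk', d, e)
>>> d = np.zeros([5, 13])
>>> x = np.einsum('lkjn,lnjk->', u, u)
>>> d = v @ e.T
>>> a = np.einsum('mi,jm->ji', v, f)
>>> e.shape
(7, 5)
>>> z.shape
(31, 31)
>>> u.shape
(23, 3, 3, 3)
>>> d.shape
(5, 7)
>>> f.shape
(7, 5)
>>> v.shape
(5, 5)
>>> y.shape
(5,)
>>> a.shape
(7, 5)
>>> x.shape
()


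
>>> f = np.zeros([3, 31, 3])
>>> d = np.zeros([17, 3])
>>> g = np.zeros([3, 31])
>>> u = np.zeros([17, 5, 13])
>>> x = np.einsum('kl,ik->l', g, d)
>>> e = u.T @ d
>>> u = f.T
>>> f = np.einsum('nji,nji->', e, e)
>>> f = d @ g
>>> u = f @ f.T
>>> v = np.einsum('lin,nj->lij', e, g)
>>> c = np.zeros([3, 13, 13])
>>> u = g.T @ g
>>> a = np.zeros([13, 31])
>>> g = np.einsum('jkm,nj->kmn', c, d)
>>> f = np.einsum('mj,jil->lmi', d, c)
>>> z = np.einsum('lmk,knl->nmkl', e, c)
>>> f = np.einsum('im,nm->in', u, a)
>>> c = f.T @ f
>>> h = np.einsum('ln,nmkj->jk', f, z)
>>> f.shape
(31, 13)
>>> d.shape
(17, 3)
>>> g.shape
(13, 13, 17)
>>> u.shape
(31, 31)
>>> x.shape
(31,)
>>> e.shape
(13, 5, 3)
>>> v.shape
(13, 5, 31)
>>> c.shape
(13, 13)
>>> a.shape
(13, 31)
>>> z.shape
(13, 5, 3, 13)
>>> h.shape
(13, 3)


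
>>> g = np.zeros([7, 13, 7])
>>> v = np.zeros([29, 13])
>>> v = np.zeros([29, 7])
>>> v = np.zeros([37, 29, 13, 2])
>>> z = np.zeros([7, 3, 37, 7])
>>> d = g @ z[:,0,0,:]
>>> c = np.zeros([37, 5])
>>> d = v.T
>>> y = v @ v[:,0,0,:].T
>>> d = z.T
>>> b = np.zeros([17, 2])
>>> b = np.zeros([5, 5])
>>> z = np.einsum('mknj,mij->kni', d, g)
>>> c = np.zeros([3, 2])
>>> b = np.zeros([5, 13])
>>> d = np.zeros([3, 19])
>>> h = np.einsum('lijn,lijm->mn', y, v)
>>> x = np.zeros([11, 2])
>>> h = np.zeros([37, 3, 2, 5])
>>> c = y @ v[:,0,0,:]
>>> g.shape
(7, 13, 7)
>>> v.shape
(37, 29, 13, 2)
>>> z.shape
(37, 3, 13)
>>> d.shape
(3, 19)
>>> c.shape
(37, 29, 13, 2)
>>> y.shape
(37, 29, 13, 37)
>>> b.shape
(5, 13)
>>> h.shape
(37, 3, 2, 5)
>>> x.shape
(11, 2)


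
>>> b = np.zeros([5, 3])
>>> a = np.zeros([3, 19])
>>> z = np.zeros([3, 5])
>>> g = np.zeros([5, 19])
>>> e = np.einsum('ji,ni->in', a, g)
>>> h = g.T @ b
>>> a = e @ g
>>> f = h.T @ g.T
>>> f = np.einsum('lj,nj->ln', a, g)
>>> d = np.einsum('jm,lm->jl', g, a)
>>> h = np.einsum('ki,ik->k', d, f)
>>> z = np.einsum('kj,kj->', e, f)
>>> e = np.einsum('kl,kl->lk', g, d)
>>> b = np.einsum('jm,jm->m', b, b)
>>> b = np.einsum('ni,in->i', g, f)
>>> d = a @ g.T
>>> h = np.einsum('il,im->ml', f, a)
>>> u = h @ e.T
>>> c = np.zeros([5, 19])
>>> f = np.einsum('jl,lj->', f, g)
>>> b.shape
(19,)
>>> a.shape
(19, 19)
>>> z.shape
()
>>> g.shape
(5, 19)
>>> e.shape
(19, 5)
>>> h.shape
(19, 5)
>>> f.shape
()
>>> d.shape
(19, 5)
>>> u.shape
(19, 19)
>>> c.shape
(5, 19)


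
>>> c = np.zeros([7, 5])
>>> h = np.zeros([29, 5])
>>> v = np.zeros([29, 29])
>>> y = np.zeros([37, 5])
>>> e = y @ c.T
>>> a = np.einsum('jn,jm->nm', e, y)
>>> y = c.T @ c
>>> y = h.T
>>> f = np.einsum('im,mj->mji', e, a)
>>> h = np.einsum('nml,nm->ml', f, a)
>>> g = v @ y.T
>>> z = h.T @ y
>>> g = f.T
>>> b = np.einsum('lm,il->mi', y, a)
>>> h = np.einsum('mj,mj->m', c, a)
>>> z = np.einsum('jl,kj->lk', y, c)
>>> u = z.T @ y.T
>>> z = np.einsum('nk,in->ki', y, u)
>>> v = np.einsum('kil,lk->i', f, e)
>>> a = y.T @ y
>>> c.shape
(7, 5)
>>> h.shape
(7,)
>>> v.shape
(5,)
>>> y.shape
(5, 29)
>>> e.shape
(37, 7)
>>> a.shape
(29, 29)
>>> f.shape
(7, 5, 37)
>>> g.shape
(37, 5, 7)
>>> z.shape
(29, 7)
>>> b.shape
(29, 7)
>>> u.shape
(7, 5)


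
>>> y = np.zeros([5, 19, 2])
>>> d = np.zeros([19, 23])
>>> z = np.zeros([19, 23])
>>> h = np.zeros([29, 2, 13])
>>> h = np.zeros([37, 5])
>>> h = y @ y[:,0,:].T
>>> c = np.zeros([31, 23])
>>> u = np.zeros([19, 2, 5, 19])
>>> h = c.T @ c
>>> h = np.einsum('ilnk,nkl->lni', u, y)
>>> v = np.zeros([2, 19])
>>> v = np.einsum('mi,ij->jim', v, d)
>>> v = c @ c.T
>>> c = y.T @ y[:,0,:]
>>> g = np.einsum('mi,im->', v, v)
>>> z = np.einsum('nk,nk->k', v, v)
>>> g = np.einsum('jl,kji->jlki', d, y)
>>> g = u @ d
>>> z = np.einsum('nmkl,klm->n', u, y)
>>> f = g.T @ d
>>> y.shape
(5, 19, 2)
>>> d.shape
(19, 23)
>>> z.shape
(19,)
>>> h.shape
(2, 5, 19)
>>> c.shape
(2, 19, 2)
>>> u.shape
(19, 2, 5, 19)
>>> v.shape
(31, 31)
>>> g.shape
(19, 2, 5, 23)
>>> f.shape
(23, 5, 2, 23)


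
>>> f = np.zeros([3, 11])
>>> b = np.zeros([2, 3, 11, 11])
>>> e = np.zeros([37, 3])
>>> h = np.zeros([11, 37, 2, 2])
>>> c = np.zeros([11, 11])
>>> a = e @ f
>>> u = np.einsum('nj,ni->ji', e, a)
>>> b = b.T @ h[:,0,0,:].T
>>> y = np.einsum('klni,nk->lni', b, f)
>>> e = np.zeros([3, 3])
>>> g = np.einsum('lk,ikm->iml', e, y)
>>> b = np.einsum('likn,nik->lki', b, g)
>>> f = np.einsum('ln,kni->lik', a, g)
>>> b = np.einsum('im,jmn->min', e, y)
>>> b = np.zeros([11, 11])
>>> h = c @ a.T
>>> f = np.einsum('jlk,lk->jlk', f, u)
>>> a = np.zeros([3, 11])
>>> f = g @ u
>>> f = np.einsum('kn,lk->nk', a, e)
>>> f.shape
(11, 3)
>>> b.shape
(11, 11)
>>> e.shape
(3, 3)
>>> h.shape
(11, 37)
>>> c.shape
(11, 11)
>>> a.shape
(3, 11)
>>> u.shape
(3, 11)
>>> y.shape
(11, 3, 11)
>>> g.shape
(11, 11, 3)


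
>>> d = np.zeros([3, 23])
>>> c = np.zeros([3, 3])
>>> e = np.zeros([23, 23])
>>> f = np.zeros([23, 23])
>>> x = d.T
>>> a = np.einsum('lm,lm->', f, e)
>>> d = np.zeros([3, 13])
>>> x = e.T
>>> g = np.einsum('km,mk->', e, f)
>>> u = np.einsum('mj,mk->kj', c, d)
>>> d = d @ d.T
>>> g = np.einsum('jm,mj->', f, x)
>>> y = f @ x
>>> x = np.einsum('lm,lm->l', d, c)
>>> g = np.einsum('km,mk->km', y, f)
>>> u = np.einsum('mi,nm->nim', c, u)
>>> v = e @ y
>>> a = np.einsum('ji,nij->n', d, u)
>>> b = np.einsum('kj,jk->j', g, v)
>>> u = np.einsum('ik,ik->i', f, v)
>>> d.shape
(3, 3)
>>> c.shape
(3, 3)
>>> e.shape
(23, 23)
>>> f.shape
(23, 23)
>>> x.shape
(3,)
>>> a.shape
(13,)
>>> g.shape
(23, 23)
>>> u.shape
(23,)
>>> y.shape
(23, 23)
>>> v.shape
(23, 23)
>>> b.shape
(23,)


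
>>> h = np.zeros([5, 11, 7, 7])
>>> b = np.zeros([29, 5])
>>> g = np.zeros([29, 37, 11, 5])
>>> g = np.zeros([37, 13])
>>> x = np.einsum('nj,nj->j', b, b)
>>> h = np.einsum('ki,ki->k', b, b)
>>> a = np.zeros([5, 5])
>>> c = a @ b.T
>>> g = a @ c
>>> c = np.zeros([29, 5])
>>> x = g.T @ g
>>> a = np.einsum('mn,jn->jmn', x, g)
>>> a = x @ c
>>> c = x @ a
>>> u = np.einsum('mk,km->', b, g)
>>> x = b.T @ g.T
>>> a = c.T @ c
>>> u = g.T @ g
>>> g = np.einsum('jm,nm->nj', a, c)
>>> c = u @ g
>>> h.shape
(29,)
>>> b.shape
(29, 5)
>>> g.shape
(29, 5)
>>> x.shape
(5, 5)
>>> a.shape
(5, 5)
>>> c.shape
(29, 5)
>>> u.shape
(29, 29)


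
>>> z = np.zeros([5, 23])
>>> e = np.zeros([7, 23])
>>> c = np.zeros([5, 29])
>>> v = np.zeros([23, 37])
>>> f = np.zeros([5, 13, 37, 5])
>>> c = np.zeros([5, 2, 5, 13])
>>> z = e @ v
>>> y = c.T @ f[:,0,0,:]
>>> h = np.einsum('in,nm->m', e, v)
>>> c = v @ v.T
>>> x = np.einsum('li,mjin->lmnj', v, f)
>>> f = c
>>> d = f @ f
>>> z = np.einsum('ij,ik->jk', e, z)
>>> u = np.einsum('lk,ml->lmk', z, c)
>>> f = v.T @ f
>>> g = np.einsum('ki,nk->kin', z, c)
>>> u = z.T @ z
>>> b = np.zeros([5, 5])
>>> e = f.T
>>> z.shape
(23, 37)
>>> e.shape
(23, 37)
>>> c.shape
(23, 23)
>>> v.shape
(23, 37)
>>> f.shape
(37, 23)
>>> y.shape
(13, 5, 2, 5)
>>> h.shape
(37,)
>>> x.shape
(23, 5, 5, 13)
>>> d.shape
(23, 23)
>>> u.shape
(37, 37)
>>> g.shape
(23, 37, 23)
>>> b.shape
(5, 5)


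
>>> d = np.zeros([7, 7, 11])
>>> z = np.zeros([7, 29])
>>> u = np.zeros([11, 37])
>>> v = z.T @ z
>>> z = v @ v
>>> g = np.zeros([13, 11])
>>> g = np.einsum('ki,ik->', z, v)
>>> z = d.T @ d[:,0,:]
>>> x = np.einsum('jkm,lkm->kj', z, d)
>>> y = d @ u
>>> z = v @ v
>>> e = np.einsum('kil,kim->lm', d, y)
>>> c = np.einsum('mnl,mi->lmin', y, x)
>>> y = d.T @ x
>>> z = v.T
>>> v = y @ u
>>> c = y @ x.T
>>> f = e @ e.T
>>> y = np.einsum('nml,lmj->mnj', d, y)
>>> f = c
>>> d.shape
(7, 7, 11)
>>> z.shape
(29, 29)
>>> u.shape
(11, 37)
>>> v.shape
(11, 7, 37)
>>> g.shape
()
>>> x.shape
(7, 11)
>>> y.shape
(7, 7, 11)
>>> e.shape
(11, 37)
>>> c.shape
(11, 7, 7)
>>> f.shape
(11, 7, 7)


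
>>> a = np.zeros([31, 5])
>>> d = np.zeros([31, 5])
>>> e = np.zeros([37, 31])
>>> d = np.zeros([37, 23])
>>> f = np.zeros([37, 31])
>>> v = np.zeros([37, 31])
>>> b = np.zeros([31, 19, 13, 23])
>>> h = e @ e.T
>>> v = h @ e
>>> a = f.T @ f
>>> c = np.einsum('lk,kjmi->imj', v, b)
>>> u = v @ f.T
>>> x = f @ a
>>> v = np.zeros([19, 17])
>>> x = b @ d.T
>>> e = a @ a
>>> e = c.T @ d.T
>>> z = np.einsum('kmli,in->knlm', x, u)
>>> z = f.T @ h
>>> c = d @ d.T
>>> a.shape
(31, 31)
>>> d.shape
(37, 23)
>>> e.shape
(19, 13, 37)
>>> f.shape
(37, 31)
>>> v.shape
(19, 17)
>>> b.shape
(31, 19, 13, 23)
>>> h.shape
(37, 37)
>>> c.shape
(37, 37)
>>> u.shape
(37, 37)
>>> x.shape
(31, 19, 13, 37)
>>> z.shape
(31, 37)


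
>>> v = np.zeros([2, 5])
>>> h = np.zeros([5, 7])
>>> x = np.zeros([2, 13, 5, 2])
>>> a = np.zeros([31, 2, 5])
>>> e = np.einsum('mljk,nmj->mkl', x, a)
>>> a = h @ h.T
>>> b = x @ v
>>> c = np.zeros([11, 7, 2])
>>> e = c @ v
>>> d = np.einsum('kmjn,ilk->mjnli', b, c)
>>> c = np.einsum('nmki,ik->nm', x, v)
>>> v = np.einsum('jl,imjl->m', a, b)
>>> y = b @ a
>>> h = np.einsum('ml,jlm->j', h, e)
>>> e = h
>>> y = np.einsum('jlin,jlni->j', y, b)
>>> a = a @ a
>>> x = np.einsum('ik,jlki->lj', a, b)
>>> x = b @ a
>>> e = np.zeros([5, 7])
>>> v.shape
(13,)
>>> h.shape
(11,)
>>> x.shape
(2, 13, 5, 5)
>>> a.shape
(5, 5)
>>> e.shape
(5, 7)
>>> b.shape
(2, 13, 5, 5)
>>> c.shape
(2, 13)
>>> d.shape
(13, 5, 5, 7, 11)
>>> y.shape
(2,)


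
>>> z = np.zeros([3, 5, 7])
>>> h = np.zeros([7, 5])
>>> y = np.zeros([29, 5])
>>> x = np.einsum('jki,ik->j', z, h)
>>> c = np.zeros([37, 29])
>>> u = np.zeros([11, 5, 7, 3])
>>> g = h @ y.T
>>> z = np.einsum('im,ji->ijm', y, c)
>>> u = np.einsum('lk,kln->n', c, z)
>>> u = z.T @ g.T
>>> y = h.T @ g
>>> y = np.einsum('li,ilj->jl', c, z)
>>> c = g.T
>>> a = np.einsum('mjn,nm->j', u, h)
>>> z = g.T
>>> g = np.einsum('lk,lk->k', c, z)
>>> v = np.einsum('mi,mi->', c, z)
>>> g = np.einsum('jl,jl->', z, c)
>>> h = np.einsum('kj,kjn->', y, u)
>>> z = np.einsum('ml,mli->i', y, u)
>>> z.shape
(7,)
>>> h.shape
()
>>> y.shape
(5, 37)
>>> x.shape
(3,)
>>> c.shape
(29, 7)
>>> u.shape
(5, 37, 7)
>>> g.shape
()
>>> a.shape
(37,)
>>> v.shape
()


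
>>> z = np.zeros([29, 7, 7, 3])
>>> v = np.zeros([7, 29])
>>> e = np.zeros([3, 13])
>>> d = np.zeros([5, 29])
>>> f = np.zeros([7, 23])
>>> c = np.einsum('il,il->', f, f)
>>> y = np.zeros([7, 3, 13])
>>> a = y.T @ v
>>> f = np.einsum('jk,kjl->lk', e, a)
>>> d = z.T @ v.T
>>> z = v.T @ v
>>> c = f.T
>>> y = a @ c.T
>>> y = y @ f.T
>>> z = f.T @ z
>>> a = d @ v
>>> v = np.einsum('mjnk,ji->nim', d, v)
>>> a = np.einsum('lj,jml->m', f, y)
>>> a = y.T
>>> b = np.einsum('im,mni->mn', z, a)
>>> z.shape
(13, 29)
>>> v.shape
(7, 29, 3)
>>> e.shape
(3, 13)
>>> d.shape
(3, 7, 7, 7)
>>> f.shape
(29, 13)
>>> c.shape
(13, 29)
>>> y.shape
(13, 3, 29)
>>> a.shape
(29, 3, 13)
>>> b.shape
(29, 3)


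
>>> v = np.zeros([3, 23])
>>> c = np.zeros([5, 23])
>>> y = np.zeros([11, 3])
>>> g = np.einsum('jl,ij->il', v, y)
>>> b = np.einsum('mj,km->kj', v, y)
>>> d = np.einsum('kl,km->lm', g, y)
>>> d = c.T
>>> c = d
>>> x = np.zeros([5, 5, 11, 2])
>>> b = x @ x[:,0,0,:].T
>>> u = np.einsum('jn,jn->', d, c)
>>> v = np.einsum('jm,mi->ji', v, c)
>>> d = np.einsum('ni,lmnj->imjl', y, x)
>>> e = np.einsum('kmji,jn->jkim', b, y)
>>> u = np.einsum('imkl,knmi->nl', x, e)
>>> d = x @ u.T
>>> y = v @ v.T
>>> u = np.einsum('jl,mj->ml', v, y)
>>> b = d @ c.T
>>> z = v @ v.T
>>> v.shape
(3, 5)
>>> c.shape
(23, 5)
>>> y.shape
(3, 3)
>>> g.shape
(11, 23)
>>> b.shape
(5, 5, 11, 23)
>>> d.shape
(5, 5, 11, 5)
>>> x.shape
(5, 5, 11, 2)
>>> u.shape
(3, 5)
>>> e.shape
(11, 5, 5, 5)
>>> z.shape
(3, 3)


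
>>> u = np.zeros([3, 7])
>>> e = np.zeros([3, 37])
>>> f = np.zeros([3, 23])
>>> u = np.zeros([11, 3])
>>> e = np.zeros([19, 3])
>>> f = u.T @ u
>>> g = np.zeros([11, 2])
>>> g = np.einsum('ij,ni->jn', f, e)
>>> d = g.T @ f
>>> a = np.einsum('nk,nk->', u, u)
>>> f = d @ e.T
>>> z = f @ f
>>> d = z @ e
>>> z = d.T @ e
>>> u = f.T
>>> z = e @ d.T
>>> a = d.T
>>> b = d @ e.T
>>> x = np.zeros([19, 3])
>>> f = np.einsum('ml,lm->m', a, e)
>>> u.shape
(19, 19)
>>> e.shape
(19, 3)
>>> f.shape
(3,)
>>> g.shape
(3, 19)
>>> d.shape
(19, 3)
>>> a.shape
(3, 19)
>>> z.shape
(19, 19)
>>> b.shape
(19, 19)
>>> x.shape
(19, 3)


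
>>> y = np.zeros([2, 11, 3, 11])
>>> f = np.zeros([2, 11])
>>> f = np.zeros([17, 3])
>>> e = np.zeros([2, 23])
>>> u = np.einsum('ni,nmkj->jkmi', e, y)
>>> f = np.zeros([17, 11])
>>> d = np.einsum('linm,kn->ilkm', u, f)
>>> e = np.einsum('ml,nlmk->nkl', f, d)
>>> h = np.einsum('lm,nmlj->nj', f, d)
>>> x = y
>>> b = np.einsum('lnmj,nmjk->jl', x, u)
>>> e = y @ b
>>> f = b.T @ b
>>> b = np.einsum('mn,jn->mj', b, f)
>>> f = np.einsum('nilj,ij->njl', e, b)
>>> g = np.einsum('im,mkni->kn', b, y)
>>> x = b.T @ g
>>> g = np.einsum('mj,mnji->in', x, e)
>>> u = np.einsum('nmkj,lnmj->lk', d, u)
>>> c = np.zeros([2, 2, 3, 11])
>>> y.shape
(2, 11, 3, 11)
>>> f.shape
(2, 2, 3)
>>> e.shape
(2, 11, 3, 2)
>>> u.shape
(11, 17)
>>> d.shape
(3, 11, 17, 23)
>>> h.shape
(3, 23)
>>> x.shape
(2, 3)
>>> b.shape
(11, 2)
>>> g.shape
(2, 11)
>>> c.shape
(2, 2, 3, 11)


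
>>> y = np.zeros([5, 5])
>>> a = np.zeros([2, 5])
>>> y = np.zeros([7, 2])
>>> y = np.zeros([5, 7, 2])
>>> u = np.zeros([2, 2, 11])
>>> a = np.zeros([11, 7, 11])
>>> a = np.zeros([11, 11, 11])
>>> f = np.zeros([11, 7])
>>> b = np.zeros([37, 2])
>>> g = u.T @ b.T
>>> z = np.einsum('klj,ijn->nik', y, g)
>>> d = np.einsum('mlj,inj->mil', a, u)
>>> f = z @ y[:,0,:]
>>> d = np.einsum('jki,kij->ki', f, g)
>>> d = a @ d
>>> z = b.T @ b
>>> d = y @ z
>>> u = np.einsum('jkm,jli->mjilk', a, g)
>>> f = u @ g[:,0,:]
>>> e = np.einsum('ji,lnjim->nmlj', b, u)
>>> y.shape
(5, 7, 2)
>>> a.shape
(11, 11, 11)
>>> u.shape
(11, 11, 37, 2, 11)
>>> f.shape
(11, 11, 37, 2, 37)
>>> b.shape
(37, 2)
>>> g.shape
(11, 2, 37)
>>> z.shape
(2, 2)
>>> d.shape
(5, 7, 2)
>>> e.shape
(11, 11, 11, 37)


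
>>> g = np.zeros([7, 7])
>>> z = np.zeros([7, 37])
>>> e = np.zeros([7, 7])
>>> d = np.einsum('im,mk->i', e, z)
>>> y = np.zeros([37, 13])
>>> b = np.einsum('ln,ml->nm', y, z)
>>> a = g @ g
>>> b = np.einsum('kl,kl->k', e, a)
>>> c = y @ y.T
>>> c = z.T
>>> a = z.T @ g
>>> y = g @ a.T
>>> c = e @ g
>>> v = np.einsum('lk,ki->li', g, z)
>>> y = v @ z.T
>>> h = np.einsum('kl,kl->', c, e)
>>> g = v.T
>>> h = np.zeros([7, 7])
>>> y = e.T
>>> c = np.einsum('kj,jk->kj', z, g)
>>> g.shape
(37, 7)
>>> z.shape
(7, 37)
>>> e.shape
(7, 7)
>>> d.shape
(7,)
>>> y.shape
(7, 7)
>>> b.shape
(7,)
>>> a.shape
(37, 7)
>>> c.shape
(7, 37)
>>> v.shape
(7, 37)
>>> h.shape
(7, 7)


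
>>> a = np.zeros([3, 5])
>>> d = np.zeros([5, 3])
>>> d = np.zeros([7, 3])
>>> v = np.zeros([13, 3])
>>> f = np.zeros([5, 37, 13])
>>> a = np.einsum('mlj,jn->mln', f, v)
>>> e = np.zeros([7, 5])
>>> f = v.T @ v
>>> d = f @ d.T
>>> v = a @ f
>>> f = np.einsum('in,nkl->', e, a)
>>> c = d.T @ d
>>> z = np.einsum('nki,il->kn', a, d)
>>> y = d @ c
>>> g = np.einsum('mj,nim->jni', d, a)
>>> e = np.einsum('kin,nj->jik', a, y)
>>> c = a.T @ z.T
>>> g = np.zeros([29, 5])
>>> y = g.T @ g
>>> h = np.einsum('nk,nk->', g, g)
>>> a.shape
(5, 37, 3)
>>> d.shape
(3, 7)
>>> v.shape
(5, 37, 3)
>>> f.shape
()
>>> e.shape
(7, 37, 5)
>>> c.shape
(3, 37, 37)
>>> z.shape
(37, 5)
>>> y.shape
(5, 5)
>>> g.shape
(29, 5)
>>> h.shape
()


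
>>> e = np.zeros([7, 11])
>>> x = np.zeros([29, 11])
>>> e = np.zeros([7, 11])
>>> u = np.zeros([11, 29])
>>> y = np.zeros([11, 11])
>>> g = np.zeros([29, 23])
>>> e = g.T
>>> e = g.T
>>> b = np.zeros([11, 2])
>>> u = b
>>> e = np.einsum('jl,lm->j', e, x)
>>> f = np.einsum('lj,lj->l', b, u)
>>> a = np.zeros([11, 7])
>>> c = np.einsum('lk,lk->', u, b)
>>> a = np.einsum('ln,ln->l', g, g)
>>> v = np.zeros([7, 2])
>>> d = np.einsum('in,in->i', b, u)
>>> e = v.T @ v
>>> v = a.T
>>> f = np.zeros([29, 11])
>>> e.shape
(2, 2)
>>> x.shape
(29, 11)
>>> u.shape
(11, 2)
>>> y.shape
(11, 11)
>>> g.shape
(29, 23)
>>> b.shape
(11, 2)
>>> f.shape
(29, 11)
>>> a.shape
(29,)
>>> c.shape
()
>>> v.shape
(29,)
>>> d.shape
(11,)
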